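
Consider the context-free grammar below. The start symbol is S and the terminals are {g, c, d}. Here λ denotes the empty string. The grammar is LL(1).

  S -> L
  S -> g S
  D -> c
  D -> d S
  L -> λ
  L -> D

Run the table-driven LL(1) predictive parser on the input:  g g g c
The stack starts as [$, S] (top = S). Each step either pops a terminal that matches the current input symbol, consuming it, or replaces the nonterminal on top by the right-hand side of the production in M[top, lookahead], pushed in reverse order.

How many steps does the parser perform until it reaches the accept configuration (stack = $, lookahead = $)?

10

step 1: stack=$ S  input=g g g c $  — expand S -> g S
step 2: stack=$ S g  input=g g g c $  — match g
step 3: stack=$ S  input=g g c $  — expand S -> g S
step 4: stack=$ S g  input=g g c $  — match g
step 5: stack=$ S  input=g c $  — expand S -> g S
step 6: stack=$ S g  input=g c $  — match g
step 7: stack=$ S  input=c $  — expand S -> L
step 8: stack=$ L  input=c $  — expand L -> D
step 9: stack=$ D  input=c $  — expand D -> c
step 10: stack=$ c  input=c $  — match c
Accept reached after 10 steps.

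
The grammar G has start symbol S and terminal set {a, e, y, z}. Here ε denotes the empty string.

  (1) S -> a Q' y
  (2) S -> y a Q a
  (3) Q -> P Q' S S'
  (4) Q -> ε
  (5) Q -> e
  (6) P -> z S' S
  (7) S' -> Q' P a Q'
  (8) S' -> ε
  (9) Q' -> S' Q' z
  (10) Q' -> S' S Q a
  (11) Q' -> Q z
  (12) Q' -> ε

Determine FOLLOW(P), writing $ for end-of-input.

FIRST(S) = {a, y}
FIRST(P) = {z}
FIRST(Q) = {ε, e, z}  (via P Q' S S')
FIRST(S') = {ε, a, e, y, z}  (via Q' P a Q')
FIRST(Q') = {ε, a, e, y, z}  (via S' Q' z, S' S Q a, Q z)
FOLLOW(S) includes $ since S is the start symbol.
FOLLOW(Q): in S->y a Q a, Q is followed by a with FIRST {a}; in Q'->S' S Q a, Q is followed by a with FIRST {a}; in Q'->Q z, Q is followed by z with FIRST {z}. Thus FOLLOW(Q) = {a, z}.
FOLLOW(P): in Q->P Q' S S', P is followed by Q' S S' with FIRST {a, e, y, z}; in S'->Q' P a Q', P is followed by a Q' with FIRST {a}. Thus FOLLOW(P) = {a, e, y, z}.
FOLLOW(S): in Q->P Q' S S', S is followed by S' with FIRST {ε, a, e, y, z}; in Q->P Q' S S', the suffix after S is nullable, so FOLLOW(S) ⊇ FOLLOW(Q) = {a, z}; in P->z S' S, the suffix after S is empty, so FOLLOW(S) ⊇ FOLLOW(P) = {a, e, y, z}; in Q'->S' S Q a, S is followed by Q a with FIRST {a, e, z}. Thus FOLLOW(S) = {$, a, e, y, z}.
FOLLOW(S'): in Q->P Q' S S', the suffix after S' is empty, so FOLLOW(S') ⊇ FOLLOW(Q) = {a, z}; in P->z S' S, S' is followed by S with FIRST {a, y}; in Q'->S' Q' z, S' is followed by Q' z with FIRST {a, e, y, z}; in Q'->S' S Q a, S' is followed by S Q a with FIRST {a, y}. Thus FOLLOW(S') = {a, e, y, z}.
FOLLOW(Q'): in S->a Q' y, Q' is followed by y with FIRST {y}; in Q->P Q' S S', Q' is followed by S S' with FIRST {a, y}; in S'->Q' P a Q' (occurrence 1), Q' is followed by P a Q' with FIRST {z}; in S'->Q' P a Q' (occurrence 2), the suffix after Q' is empty, so FOLLOW(Q') ⊇ FOLLOW(S') = {a, e, y, z}; in Q'->S' Q' z, Q' is followed by z with FIRST {z}. Thus FOLLOW(Q') = {a, e, y, z}.

{a, e, y, z}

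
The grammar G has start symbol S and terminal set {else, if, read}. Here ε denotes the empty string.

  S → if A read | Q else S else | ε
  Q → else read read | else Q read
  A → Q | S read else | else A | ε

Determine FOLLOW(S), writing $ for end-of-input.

FIRST(Q) = {else}
FIRST(S) = {ε, else, if}  (via Q else S else)
FIRST(A) = {ε, else, if, read}  (via Q, S read else)
FOLLOW(S) includes $ since S is the start symbol.
FOLLOW(S): in S→Q else S else, S is followed by else with FIRST {else}; in A→S read else, S is followed by read else with FIRST {read}. Thus FOLLOW(S) = {$, else, read}.
FOLLOW(A): in S→if A read, A is followed by read with FIRST {read}; in A→else A, the suffix after A is empty (adds nothing new). Thus FOLLOW(A) = {read}.
FOLLOW(Q): in S→Q else S else, Q is followed by else S else with FIRST {else}; in Q→else Q read, Q is followed by read with FIRST {read}; in A→Q, the suffix after Q is empty, so FOLLOW(Q) ⊇ FOLLOW(A) = {read}. Thus FOLLOW(Q) = {else, read}.

{$, else, read}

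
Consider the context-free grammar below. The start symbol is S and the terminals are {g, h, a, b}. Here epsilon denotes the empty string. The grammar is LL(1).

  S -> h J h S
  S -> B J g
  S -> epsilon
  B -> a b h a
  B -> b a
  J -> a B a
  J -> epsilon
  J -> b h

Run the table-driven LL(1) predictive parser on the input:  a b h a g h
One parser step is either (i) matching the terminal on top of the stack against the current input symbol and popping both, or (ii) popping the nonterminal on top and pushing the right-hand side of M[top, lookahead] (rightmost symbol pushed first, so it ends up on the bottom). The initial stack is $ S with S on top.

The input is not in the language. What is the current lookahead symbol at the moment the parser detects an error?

h

step 1: stack=$ S  input=a b h a g h $  — expand S -> B J g
step 2: stack=$ g J B  input=a b h a g h $  — expand B -> a b h a
step 3: stack=$ g J a h b a  input=a b h a g h $  — match a
step 4: stack=$ g J a h b  input=b h a g h $  — match b
step 5: stack=$ g J a h  input=h a g h $  — match h
step 6: stack=$ g J a  input=a g h $  — match a
step 7: stack=$ g J  input=g h $  — expand J -> epsilon
step 8: stack=$ g  input=g h $  — match g
step 9: stack=$  input=h $  — error: stack empty but input remains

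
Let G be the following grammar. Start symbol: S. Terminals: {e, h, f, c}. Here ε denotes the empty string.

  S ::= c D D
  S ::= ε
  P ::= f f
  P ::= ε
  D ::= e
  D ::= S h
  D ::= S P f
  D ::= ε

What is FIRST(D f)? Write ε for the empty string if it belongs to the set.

{c, e, f, h}

FIRST(S): from S::=c D D we get {c}; from S::=ε we get {ε}. So FIRST(S) = {ε, c}.
FIRST(P): from P::=f f we get {f}; from P::=ε we get {ε}. So FIRST(P) = {ε, f}.
FIRST(D): from D::=e we get {e}; from D::=S h we get {c, h}; from D::=S P f we get {c, f}; from D::=ε we get {ε}. So FIRST(D) = {ε, c, e, f, h}.
FIRST(D f): take FIRST of each symbol in turn, carrying on past any symbol whose FIRST contains ε; result {c, e, f, h}.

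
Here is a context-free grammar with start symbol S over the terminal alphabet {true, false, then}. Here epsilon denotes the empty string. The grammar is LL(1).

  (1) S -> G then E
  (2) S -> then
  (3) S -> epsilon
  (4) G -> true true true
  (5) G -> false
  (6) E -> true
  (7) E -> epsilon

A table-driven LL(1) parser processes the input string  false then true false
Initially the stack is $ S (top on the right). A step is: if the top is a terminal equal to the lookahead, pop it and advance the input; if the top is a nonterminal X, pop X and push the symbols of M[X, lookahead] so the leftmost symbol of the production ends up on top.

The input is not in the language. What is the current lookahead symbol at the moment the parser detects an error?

step 1: stack=$ S  input=false then true false $  — expand S -> G then E
step 2: stack=$ E then G  input=false then true false $  — expand G -> false
step 3: stack=$ E then false  input=false then true false $  — match false
step 4: stack=$ E then  input=then true false $  — match then
step 5: stack=$ E  input=true false $  — expand E -> true
step 6: stack=$ true  input=true false $  — match true
step 7: stack=$  input=false $  — error: stack empty but input remains

false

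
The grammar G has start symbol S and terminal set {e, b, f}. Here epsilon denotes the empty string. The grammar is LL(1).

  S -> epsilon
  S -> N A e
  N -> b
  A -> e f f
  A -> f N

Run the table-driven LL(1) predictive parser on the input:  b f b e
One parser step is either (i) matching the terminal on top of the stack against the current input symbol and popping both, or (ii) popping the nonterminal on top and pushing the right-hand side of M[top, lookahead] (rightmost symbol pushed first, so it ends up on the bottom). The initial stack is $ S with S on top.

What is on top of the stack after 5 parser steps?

     Stack    Input      Action
  1  $ S      b f b e $  expand S -> N A e
  2  $ e A N  b f b e $  expand N -> b
  3  $ e A b  b f b e $  match b
  4  $ e A    f b e $    expand A -> f N
  5  $ e N f  f b e $    match f
Stack after step 5: $ e N (top = N).

N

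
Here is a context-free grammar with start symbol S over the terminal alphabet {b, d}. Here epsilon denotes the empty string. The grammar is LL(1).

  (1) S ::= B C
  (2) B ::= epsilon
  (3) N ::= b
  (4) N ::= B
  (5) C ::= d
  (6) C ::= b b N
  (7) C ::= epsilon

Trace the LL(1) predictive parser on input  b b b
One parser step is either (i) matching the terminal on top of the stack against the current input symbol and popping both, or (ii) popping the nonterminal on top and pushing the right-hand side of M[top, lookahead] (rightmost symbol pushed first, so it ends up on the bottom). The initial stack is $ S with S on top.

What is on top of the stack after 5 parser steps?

N

step 1: stack=$ S  input=b b b $  — expand S ::= B C
step 2: stack=$ C B  input=b b b $  — expand B ::= epsilon
step 3: stack=$ C  input=b b b $  — expand C ::= b b N
step 4: stack=$ N b b  input=b b b $  — match b
step 5: stack=$ N b  input=b b $  — match b
Stack after step 5: $ N (top = N).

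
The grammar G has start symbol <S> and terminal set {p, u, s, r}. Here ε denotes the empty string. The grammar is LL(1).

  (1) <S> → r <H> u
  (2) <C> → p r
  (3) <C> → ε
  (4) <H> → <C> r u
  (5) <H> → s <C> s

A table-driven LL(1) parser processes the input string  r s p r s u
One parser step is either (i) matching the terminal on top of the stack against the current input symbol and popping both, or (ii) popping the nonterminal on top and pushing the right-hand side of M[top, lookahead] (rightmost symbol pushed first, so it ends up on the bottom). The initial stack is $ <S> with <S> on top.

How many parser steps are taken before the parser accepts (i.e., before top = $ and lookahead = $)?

9

step 1: stack=$ <S>  input=r s p r s u $  — expand <S> → r <H> u
step 2: stack=$ u <H> r  input=r s p r s u $  — match r
step 3: stack=$ u <H>  input=s p r s u $  — expand <H> → s <C> s
step 4: stack=$ u s <C> s  input=s p r s u $  — match s
step 5: stack=$ u s <C>  input=p r s u $  — expand <C> → p r
step 6: stack=$ u s r p  input=p r s u $  — match p
step 7: stack=$ u s r  input=r s u $  — match r
step 8: stack=$ u s  input=s u $  — match s
step 9: stack=$ u  input=u $  — match u
Accept reached after 9 steps.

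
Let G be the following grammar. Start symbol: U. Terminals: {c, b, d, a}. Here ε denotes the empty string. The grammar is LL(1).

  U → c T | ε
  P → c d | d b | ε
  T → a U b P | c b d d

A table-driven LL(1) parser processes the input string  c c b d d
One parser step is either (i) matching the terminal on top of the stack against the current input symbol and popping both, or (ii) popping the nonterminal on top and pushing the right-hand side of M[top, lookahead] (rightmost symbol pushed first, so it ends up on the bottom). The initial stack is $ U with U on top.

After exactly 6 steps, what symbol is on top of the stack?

     Stack      Input        Action
  1  $ U        c c b d d $  expand U → c T
  2  $ T c      c c b d d $  match c
  3  $ T        c b d d $    expand T → c b d d
  4  $ d d b c  c b d d $    match c
  5  $ d d b    b d d $      match b
  6  $ d d      d d $        match d
Stack after step 6: $ d (top = d).

d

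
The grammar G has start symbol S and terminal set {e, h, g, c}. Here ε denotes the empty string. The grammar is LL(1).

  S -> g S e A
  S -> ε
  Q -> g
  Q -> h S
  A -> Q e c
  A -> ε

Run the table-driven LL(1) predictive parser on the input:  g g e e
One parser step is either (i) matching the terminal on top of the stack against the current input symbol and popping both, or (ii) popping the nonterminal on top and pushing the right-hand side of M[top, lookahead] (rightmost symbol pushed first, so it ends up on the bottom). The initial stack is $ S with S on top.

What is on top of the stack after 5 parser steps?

     Stack          Input      Action
  1  $ S            g g e e $  expand S -> g S e A
  2  $ A e S g      g g e e $  match g
  3  $ A e S        g e e $    expand S -> g S e A
  4  $ A e A e S g  g e e $    match g
  5  $ A e A e S    e e $      expand S -> ε
Stack after step 5: $ A e A e (top = e).

e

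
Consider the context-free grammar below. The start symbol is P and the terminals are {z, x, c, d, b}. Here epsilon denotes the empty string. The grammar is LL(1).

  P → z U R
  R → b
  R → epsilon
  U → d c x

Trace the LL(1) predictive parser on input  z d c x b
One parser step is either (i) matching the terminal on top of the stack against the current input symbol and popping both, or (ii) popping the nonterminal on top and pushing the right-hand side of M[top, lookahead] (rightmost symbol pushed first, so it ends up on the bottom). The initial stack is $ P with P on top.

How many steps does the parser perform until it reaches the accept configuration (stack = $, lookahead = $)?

     Stack      Input        Action
  1  $ P        z d c x b $  expand P → z U R
  2  $ R U z    z d c x b $  match z
  3  $ R U      d c x b $    expand U → d c x
  4  $ R x c d  d c x b $    match d
  5  $ R x c    c x b $      match c
  6  $ R x      x b $        match x
  7  $ R        b $          expand R → b
  8  $ b        b $          match b
Accept reached after 8 steps.

8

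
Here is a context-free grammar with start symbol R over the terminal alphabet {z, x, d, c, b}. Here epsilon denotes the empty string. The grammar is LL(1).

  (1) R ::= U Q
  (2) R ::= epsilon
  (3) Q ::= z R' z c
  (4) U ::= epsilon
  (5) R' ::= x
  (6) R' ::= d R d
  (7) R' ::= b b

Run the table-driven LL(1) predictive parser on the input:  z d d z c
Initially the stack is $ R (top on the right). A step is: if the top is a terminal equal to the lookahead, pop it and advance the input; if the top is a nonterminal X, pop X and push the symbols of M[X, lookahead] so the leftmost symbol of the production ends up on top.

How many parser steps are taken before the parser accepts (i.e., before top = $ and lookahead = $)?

step 1: stack=$ R  input=z d d z c $  — expand R ::= U Q
step 2: stack=$ Q U  input=z d d z c $  — expand U ::= epsilon
step 3: stack=$ Q  input=z d d z c $  — expand Q ::= z R' z c
step 4: stack=$ c z R' z  input=z d d z c $  — match z
step 5: stack=$ c z R'  input=d d z c $  — expand R' ::= d R d
step 6: stack=$ c z d R d  input=d d z c $  — match d
step 7: stack=$ c z d R  input=d z c $  — expand R ::= epsilon
step 8: stack=$ c z d  input=d z c $  — match d
step 9: stack=$ c z  input=z c $  — match z
step 10: stack=$ c  input=c $  — match c
Accept reached after 10 steps.

10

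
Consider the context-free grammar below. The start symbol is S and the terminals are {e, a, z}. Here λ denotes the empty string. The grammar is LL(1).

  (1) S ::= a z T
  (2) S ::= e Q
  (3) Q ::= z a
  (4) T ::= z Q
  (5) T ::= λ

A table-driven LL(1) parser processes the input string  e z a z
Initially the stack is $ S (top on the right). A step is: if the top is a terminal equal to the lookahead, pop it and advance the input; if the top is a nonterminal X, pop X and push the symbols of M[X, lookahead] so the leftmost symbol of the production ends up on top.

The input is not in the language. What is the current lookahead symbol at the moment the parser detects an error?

z

step 1: stack=$ S  input=e z a z $  — expand S ::= e Q
step 2: stack=$ Q e  input=e z a z $  — match e
step 3: stack=$ Q  input=z a z $  — expand Q ::= z a
step 4: stack=$ a z  input=z a z $  — match z
step 5: stack=$ a  input=a z $  — match a
step 6: stack=$  input=z $  — error: stack empty but input remains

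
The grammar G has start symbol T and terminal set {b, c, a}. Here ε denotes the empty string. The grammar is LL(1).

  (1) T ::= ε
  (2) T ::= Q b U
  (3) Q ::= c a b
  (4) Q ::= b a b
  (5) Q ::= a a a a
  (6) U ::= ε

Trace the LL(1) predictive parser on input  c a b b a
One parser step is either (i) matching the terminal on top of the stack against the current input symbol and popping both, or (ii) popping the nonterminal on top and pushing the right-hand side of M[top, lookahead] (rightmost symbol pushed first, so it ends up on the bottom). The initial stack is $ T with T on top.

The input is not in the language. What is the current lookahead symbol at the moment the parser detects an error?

a

     Stack        Input        Action
  1  $ T          c a b b a $  expand T ::= Q b U
  2  $ U b Q      c a b b a $  expand Q ::= c a b
  3  $ U b b a c  c a b b a $  match c
  4  $ U b b a    a b b a $    match a
  5  $ U b b      b b a $      match b
  6  $ U b        b a $        match b
  7  $ U          a $          error: M[U, a] is empty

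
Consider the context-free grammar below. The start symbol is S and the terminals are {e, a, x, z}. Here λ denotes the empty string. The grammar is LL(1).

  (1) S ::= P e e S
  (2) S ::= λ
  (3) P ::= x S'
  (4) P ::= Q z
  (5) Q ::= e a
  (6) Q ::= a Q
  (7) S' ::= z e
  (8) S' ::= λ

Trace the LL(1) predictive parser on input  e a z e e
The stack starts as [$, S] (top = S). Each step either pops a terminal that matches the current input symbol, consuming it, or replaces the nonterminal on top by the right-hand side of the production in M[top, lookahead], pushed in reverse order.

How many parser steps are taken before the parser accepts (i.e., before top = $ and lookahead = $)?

step 1: stack=$ S  input=e a z e e $  — expand S ::= P e e S
step 2: stack=$ S e e P  input=e a z e e $  — expand P ::= Q z
step 3: stack=$ S e e z Q  input=e a z e e $  — expand Q ::= e a
step 4: stack=$ S e e z a e  input=e a z e e $  — match e
step 5: stack=$ S e e z a  input=a z e e $  — match a
step 6: stack=$ S e e z  input=z e e $  — match z
step 7: stack=$ S e e  input=e e $  — match e
step 8: stack=$ S e  input=e $  — match e
step 9: stack=$ S  input=$  — expand S ::= λ
Accept reached after 9 steps.

9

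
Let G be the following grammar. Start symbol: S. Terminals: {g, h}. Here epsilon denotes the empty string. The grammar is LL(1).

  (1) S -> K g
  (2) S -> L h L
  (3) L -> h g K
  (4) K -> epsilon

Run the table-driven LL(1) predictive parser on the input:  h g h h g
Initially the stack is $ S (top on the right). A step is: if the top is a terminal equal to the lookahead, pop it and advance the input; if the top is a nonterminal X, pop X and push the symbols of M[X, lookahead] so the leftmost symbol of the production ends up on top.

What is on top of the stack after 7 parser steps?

h

     Stack        Input        Action
  1  $ S          h g h h g $  expand S -> L h L
  2  $ L h L      h g h h g $  expand L -> h g K
  3  $ L h K g h  h g h h g $  match h
  4  $ L h K g    g h h g $    match g
  5  $ L h K      h h g $      expand K -> epsilon
  6  $ L h        h h g $      match h
  7  $ L          h g $        expand L -> h g K
Stack after step 7: $ K g h (top = h).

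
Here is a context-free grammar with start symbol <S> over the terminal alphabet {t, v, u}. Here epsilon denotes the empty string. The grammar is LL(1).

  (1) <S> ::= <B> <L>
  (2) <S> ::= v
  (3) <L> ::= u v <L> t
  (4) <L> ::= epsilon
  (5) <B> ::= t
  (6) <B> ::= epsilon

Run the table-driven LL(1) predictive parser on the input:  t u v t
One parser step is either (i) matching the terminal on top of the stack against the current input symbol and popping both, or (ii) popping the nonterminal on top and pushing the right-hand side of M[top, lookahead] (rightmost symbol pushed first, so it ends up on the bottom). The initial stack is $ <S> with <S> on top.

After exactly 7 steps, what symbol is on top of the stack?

t

     Stack        Input      Action
  1  $ <S>        t u v t $  expand <S> ::= <B> <L>
  2  $ <L> <B>    t u v t $  expand <B> ::= t
  3  $ <L> t      t u v t $  match t
  4  $ <L>        u v t $    expand <L> ::= u v <L> t
  5  $ t <L> v u  u v t $    match u
  6  $ t <L> v    v t $      match v
  7  $ t <L>      t $        expand <L> ::= epsilon
Stack after step 7: $ t (top = t).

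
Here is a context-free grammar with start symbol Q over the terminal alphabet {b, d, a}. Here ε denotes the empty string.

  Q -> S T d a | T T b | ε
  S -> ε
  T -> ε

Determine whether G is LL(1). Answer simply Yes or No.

Yes

FIRST(Q) = {ε, b, d}
FIRST(S) = {ε}
FIRST(T) = {ε}
FOLLOW(Q) = {$}
FOLLOW(S) = {d}
FOLLOW(T) = {b, d}
Each cell of M receives at most one production.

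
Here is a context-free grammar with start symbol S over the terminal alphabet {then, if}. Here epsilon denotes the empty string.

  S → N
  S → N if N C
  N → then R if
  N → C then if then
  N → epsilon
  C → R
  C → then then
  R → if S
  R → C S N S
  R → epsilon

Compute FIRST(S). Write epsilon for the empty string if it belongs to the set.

{epsilon, if, then}

FIRST(S): from S→N we get {epsilon, if, then}; from S→N if N C we get {if, then}. So FIRST(S) = {epsilon, if, then}.
FIRST(N): from N→then R if we get {then}; from N→C then if then we get {if, then}; from N→epsilon we get {epsilon}. So FIRST(N) = {epsilon, if, then}.
FIRST(C): from C→R we get {epsilon, if, then}; from C→then then we get {then}. So FIRST(C) = {epsilon, if, then}.
FIRST(R): from R→if S we get {if}; from R→C S N S we get {epsilon, if, then}; from R→epsilon we get {epsilon}. So FIRST(R) = {epsilon, if, then}.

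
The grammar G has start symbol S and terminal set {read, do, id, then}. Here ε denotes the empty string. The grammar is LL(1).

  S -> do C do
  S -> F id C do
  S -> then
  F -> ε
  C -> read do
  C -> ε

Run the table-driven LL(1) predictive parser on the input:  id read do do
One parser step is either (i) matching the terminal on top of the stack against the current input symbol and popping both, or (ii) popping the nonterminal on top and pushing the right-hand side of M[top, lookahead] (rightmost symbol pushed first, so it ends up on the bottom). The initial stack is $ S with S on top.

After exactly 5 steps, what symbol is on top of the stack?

do

step 1: stack=$ S  input=id read do do $  — expand S -> F id C do
step 2: stack=$ do C id F  input=id read do do $  — expand F -> ε
step 3: stack=$ do C id  input=id read do do $  — match id
step 4: stack=$ do C  input=read do do $  — expand C -> read do
step 5: stack=$ do do read  input=read do do $  — match read
Stack after step 5: $ do do (top = do).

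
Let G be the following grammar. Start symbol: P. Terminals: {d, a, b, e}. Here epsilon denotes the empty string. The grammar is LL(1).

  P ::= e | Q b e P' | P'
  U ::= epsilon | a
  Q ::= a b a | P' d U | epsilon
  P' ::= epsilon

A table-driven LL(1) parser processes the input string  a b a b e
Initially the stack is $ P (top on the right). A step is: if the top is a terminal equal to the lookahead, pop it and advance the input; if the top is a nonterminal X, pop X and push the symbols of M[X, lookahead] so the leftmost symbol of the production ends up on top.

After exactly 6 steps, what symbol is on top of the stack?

step 1: stack=$ P  input=a b a b e $  — expand P ::= Q b e P'
step 2: stack=$ P' e b Q  input=a b a b e $  — expand Q ::= a b a
step 3: stack=$ P' e b a b a  input=a b a b e $  — match a
step 4: stack=$ P' e b a b  input=b a b e $  — match b
step 5: stack=$ P' e b a  input=a b e $  — match a
step 6: stack=$ P' e b  input=b e $  — match b
Stack after step 6: $ P' e (top = e).

e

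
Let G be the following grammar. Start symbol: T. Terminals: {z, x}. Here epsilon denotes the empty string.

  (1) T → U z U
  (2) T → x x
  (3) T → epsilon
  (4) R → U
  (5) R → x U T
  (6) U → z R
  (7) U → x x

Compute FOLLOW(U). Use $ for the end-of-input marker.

{$, x, z}

FIRST(U) = {x, z}
FIRST(T) = {epsilon, x, z}  (via U z U)
FIRST(R) = {x, z}  (via U)
FOLLOW(T) includes $ since T is the start symbol.
FOLLOW(T): in R→x U T, the suffix after T is empty, so FOLLOW(T) ⊇ FOLLOW(R) = {$, x, z}. Thus FOLLOW(T) = {$, x, z}.
FOLLOW(R): in U→z R, the suffix after R is empty, so FOLLOW(R) ⊇ FOLLOW(U) = {$, x, z}. Thus FOLLOW(R) = {$, x, z}.
FOLLOW(U): in T→U z U (occurrence 1), U is followed by z U with FIRST {z}; in T→U z U (occurrence 2), the suffix after U is empty, so FOLLOW(U) ⊇ FOLLOW(T) = {$, x, z}; in R→U, the suffix after U is empty, so FOLLOW(U) ⊇ FOLLOW(R) = {$, x, z}; in R→x U T, U is followed by T with FIRST {epsilon, x, z}; in R→x U T, the suffix after U is nullable, so FOLLOW(U) ⊇ FOLLOW(R) = {$, x, z}. Thus FOLLOW(U) = {$, x, z}.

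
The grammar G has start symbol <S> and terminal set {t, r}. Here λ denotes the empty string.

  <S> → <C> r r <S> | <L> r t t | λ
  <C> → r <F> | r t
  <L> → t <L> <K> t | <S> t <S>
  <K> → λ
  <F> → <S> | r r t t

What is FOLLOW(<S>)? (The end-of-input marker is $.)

{$, r, t}

FIRST(<C>) = {r}
FIRST(<K>) = {λ}
FIRST(<S>) = {λ, r, t}  (via <C> r r <S>, <L> r t t)
FIRST(<L>) = {r, t}  (via <S> t <S>)
FIRST(<F>) = {λ, r, t}  (via <S>)
FOLLOW(<S>) includes $ since <S> is the start symbol.
FOLLOW(<C>): in <S>→<C> r r <S>, <C> is followed by r r <S> with FIRST {r}. Thus FOLLOW(<C>) = {r}.
FOLLOW(<L>): in <S>→<L> r t t, <L> is followed by r t t with FIRST {r}; in <L>→t <L> <K> t, <L> is followed by <K> t with FIRST {t}. Thus FOLLOW(<L>) = {r, t}.
FOLLOW(<K>): in <L>→t <L> <K> t, <K> is followed by t with FIRST {t}. Thus FOLLOW(<K>) = {t}.
FOLLOW(<F>): in <C>→r <F>, the suffix after <F> is empty, so FOLLOW(<F>) ⊇ FOLLOW(<C>) = {r}. Thus FOLLOW(<F>) = {r}.
FOLLOW(<S>): in <S>→<C> r r <S>, the suffix after <S> is empty (adds nothing new); in <L>→<S> t <S> (occurrence 1), <S> is followed by t <S> with FIRST {t}; in <L>→<S> t <S> (occurrence 2), the suffix after <S> is empty, so FOLLOW(<S>) ⊇ FOLLOW(<L>) = {r, t}; in <F>→<S>, the suffix after <S> is empty, so FOLLOW(<S>) ⊇ FOLLOW(<F>) = {r}. Thus FOLLOW(<S>) = {$, r, t}.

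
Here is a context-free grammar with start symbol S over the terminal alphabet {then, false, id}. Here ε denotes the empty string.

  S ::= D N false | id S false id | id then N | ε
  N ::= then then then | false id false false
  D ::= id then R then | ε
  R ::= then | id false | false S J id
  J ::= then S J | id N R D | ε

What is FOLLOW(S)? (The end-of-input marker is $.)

FIRST(N) = {false, then}
FIRST(D) = {ε, id}
FIRST(R) = {false, id, then}
FIRST(J) = {ε, id, then}
FIRST(S) = {ε, false, id, then}  (via D N false)
FOLLOW(S) includes $ since S is the start symbol.
FOLLOW(J): in R::=false S J id, J is followed by id with FIRST {id}; in J::=then S J, the suffix after J is empty (adds nothing new). Thus FOLLOW(J) = {id}.
FOLLOW(S): in S::=id S false id, S is followed by false id with FIRST {false}; in R::=false S J id, S is followed by J id with FIRST {id, then}; in J::=then S J, S is followed by J with FIRST {ε, id, then}; in J::=then S J, the suffix after S is nullable, so FOLLOW(S) ⊇ FOLLOW(J) = {id}. Thus FOLLOW(S) = {$, false, id, then}.
FOLLOW(N): in S::=D N false, N is followed by false with FIRST {false}; in S::=id then N, the suffix after N is empty, so FOLLOW(N) ⊇ FOLLOW(S) = {$, false, id, then}; in J::=id N R D, N is followed by R D with FIRST {false, id, then}. Thus FOLLOW(N) = {$, false, id, then}.
FOLLOW(D): in S::=D N false, D is followed by N false with FIRST {false, then}; in J::=id N R D, the suffix after D is empty, so FOLLOW(D) ⊇ FOLLOW(J) = {id}. Thus FOLLOW(D) = {false, id, then}.
FOLLOW(R): in D::=id then R then, R is followed by then with FIRST {then}; in J::=id N R D, R is followed by D with FIRST {ε, id}; in J::=id N R D, the suffix after R is nullable, so FOLLOW(R) ⊇ FOLLOW(J) = {id}. Thus FOLLOW(R) = {id, then}.

{$, false, id, then}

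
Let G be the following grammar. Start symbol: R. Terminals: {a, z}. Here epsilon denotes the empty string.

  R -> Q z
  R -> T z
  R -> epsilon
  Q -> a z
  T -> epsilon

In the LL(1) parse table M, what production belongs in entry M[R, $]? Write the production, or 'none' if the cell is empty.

FIRST(Q): from Q->a z we get {a}. So FIRST(Q) = {a}.
FIRST(T): from T->epsilon we get {epsilon}. So FIRST(T) = {epsilon}.
FIRST(R): from R->Q z we get {a}; from R->T z we get {z}; from R->epsilon we get {epsilon}. So FIRST(R) = {epsilon, a, z}.
FOLLOW(R) includes $ since R is the start symbol.
FOLLOW(R): R appears on no right-hand side. Thus FOLLOW(R) = {$}.
For R -> Q z: FIRST(Q z) = {a}, so it goes in M[R, t] for t ∈ {a}.
For R -> T z: FIRST(T z) = {z}, so it goes in M[R, t] for t ∈ {z}.
For R -> epsilon: FIRST(epsilon) = {epsilon}, so it goes in M[R, t] for t ∈ {}; since epsilon ∈ FIRST, also for every t ∈ FOLLOW(R) = {$}.

R -> epsilon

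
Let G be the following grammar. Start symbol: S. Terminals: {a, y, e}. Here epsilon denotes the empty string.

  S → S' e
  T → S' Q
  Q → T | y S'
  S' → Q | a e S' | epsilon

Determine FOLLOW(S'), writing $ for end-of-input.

{a, e, y}

FIRST(S): from S→S' e we get {a, e, y}. So FIRST(S) = {a, e, y}.
FIRST(T): from T→S' Q we get {a, y}. So FIRST(T) = {a, y}.
FIRST(Q): from Q→T we get {a, y}; from Q→y S' we get {y}. So FIRST(Q) = {a, y}.
FIRST(S'): from S'→Q we get {a, y}; from S'→a e S' we get {a}; from S'→epsilon we get {epsilon}. So FIRST(S') = {epsilon, a, y}.
FOLLOW(S) includes $ since S is the start symbol.
FOLLOW(S): S appears on no right-hand side. Thus FOLLOW(S) = {$}.
FOLLOW(T): in Q→T, the suffix after T is empty, so FOLLOW(T) ⊇ FOLLOW(Q) = {a, e, y}. Thus FOLLOW(T) = {a, e, y}.
FOLLOW(Q): in T→S' Q, the suffix after Q is empty, so FOLLOW(Q) ⊇ FOLLOW(T) = {a, e, y}; in S'→Q, the suffix after Q is empty, so FOLLOW(Q) ⊇ FOLLOW(S') = {a, e, y}. Thus FOLLOW(Q) = {a, e, y}.
FOLLOW(S'): in S→S' e, S' is followed by e with FIRST {e}; in T→S' Q, S' is followed by Q with FIRST {a, y}; in Q→y S', the suffix after S' is empty, so FOLLOW(S') ⊇ FOLLOW(Q) = {a, e, y}; in S'→a e S', the suffix after S' is empty (adds nothing new). Thus FOLLOW(S') = {a, e, y}.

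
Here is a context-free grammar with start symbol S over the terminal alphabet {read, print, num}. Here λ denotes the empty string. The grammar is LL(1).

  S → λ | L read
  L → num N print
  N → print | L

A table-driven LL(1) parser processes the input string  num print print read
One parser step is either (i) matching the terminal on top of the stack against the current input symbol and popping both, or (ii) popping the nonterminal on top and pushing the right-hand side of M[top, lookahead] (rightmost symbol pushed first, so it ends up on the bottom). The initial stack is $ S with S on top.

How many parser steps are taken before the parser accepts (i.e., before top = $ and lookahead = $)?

step 1: stack=$ S  input=num print print read $  — expand S → L read
step 2: stack=$ read L  input=num print print read $  — expand L → num N print
step 3: stack=$ read print N num  input=num print print read $  — match num
step 4: stack=$ read print N  input=print print read $  — expand N → print
step 5: stack=$ read print print  input=print print read $  — match print
step 6: stack=$ read print  input=print read $  — match print
step 7: stack=$ read  input=read $  — match read
Accept reached after 7 steps.

7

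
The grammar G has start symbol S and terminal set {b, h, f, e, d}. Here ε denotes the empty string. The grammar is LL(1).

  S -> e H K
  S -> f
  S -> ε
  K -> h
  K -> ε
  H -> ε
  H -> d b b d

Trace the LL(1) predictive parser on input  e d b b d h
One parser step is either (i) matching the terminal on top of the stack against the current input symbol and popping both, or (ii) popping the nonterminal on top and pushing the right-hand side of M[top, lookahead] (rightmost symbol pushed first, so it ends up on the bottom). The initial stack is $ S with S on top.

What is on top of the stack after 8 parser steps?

     Stack        Input          Action
  1  $ S          e d b b d h $  expand S -> e H K
  2  $ K H e      e d b b d h $  match e
  3  $ K H        d b b d h $    expand H -> d b b d
  4  $ K d b b d  d b b d h $    match d
  5  $ K d b b    b b d h $      match b
  6  $ K d b      b d h $        match b
  7  $ K d        d h $          match d
  8  $ K          h $            expand K -> h
Stack after step 8: $ h (top = h).

h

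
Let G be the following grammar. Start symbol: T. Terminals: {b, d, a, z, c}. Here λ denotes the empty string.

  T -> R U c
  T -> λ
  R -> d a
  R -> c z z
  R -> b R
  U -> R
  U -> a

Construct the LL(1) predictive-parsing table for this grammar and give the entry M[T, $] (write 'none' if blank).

T -> λ

FIRST(R): from R->d a we get {d}; from R->c z z we get {c}; from R->b R we get {b}. So FIRST(R) = {b, c, d}.
FIRST(T): from T->R U c we get {b, c, d}; from T->λ we get {λ}. So FIRST(T) = {λ, b, c, d}.
FIRST(U): from U->R we get {b, c, d}; from U->a we get {a}. So FIRST(U) = {a, b, c, d}.
FOLLOW(T) includes $ since T is the start symbol.
FOLLOW(T): T appears on no right-hand side. Thus FOLLOW(T) = {$}.
For T -> R U c: FIRST(R U c) = {b, c, d}, so it goes in M[T, t] for t ∈ {b, c, d}.
For T -> λ: FIRST(λ) = {λ}, so it goes in M[T, t] for t ∈ {}; since λ ∈ FIRST, also for every t ∈ FOLLOW(T) = {$}.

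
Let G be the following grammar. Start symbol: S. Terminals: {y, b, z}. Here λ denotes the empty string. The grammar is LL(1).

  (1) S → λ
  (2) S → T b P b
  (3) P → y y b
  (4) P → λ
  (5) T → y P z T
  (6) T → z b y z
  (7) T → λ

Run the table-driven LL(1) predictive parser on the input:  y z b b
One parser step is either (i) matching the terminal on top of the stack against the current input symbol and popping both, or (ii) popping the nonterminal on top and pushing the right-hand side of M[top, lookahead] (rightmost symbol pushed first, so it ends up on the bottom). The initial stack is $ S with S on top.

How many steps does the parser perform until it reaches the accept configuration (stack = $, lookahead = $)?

9

step 1: stack=$ S  input=y z b b $  — expand S → T b P b
step 2: stack=$ b P b T  input=y z b b $  — expand T → y P z T
step 3: stack=$ b P b T z P y  input=y z b b $  — match y
step 4: stack=$ b P b T z P  input=z b b $  — expand P → λ
step 5: stack=$ b P b T z  input=z b b $  — match z
step 6: stack=$ b P b T  input=b b $  — expand T → λ
step 7: stack=$ b P b  input=b b $  — match b
step 8: stack=$ b P  input=b $  — expand P → λ
step 9: stack=$ b  input=b $  — match b
Accept reached after 9 steps.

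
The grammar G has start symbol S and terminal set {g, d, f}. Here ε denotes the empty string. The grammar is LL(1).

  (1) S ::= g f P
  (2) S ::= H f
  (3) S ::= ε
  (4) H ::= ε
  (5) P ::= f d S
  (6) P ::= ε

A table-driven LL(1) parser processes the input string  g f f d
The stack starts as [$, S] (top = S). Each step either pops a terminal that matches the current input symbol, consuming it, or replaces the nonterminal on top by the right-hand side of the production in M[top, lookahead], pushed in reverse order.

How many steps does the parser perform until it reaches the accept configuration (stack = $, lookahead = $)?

step 1: stack=$ S  input=g f f d $  — expand S ::= g f P
step 2: stack=$ P f g  input=g f f d $  — match g
step 3: stack=$ P f  input=f f d $  — match f
step 4: stack=$ P  input=f d $  — expand P ::= f d S
step 5: stack=$ S d f  input=f d $  — match f
step 6: stack=$ S d  input=d $  — match d
step 7: stack=$ S  input=$  — expand S ::= ε
Accept reached after 7 steps.

7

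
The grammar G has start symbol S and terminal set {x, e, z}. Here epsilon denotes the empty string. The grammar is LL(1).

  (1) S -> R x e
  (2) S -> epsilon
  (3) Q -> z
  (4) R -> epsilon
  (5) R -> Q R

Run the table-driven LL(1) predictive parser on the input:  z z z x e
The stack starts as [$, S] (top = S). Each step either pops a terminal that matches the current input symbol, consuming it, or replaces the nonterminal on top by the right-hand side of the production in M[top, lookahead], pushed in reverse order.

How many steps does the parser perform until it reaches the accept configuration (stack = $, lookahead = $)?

      Stack      Input        Action
   1  $ S        z z z x e $  expand S -> R x e
   2  $ e x R    z z z x e $  expand R -> Q R
   3  $ e x R Q  z z z x e $  expand Q -> z
   4  $ e x R z  z z z x e $  match z
   5  $ e x R    z z x e $    expand R -> Q R
   6  $ e x R Q  z z x e $    expand Q -> z
   7  $ e x R z  z z x e $    match z
   8  $ e x R    z x e $      expand R -> Q R
   9  $ e x R Q  z x e $      expand Q -> z
  10  $ e x R z  z x e $      match z
  11  $ e x R    x e $        expand R -> epsilon
  12  $ e x      x e $        match x
  13  $ e        e $          match e
Accept reached after 13 steps.

13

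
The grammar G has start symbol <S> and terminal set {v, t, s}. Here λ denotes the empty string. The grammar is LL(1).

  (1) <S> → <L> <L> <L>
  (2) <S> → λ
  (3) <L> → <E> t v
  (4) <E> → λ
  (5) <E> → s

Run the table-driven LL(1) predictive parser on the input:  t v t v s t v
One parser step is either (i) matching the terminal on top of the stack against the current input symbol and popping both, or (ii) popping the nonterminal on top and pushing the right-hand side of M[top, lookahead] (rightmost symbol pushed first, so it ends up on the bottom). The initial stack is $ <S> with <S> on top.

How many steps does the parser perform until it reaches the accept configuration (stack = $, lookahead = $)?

      Stack              Input            Action
   1  $ <S>              t v t v s t v $  expand <S> → <L> <L> <L>
   2  $ <L> <L> <L>      t v t v s t v $  expand <L> → <E> t v
   3  $ <L> <L> v t <E>  t v t v s t v $  expand <E> → λ
   4  $ <L> <L> v t      t v t v s t v $  match t
   5  $ <L> <L> v        v t v s t v $    match v
   6  $ <L> <L>          t v s t v $      expand <L> → <E> t v
   7  $ <L> v t <E>      t v s t v $      expand <E> → λ
   8  $ <L> v t          t v s t v $      match t
   9  $ <L> v            v s t v $        match v
  10  $ <L>              s t v $          expand <L> → <E> t v
  11  $ v t <E>          s t v $          expand <E> → s
  12  $ v t s            s t v $          match s
  13  $ v t              t v $            match t
  14  $ v                v $              match v
Accept reached after 14 steps.

14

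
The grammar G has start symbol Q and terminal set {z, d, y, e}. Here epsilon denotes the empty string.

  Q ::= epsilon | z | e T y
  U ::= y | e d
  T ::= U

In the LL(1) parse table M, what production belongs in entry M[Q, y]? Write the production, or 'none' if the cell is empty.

FIRST(Q): from Q::=epsilon we get {epsilon}; from Q::=z we get {z}; from Q::=e T y we get {e}. So FIRST(Q) = {epsilon, e, z}.
FIRST(U): from U::=y we get {y}; from U::=e d we get {e}. So FIRST(U) = {e, y}.
FIRST(T): from T::=U we get {e, y}. So FIRST(T) = {e, y}.
FOLLOW(Q) includes $ since Q is the start symbol.
FOLLOW(Q): Q appears on no right-hand side. Thus FOLLOW(Q) = {$}.
For Q ::= epsilon: FIRST(epsilon) = {epsilon}, so it goes in M[Q, t] for t ∈ {}; since epsilon ∈ FIRST, also for every t ∈ FOLLOW(Q) = {$}.
For Q ::= z: FIRST(z) = {z}, so it goes in M[Q, t] for t ∈ {z}.
For Q ::= e T y: FIRST(e T y) = {e}, so it goes in M[Q, t] for t ∈ {e}.
None of these place a production in M[Q, y].

none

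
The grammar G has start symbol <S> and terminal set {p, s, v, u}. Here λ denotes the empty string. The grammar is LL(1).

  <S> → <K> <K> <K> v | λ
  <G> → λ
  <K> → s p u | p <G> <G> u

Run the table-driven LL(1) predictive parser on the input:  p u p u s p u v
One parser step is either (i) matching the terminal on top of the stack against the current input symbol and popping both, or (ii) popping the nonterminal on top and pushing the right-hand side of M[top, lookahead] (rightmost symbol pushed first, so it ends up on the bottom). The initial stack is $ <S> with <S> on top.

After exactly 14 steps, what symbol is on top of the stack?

u

step 1: stack=$ <S>  input=p u p u s p u v $  — expand <S> → <K> <K> <K> v
step 2: stack=$ v <K> <K> <K>  input=p u p u s p u v $  — expand <K> → p <G> <G> u
step 3: stack=$ v <K> <K> u <G> <G> p  input=p u p u s p u v $  — match p
step 4: stack=$ v <K> <K> u <G> <G>  input=u p u s p u v $  — expand <G> → λ
step 5: stack=$ v <K> <K> u <G>  input=u p u s p u v $  — expand <G> → λ
step 6: stack=$ v <K> <K> u  input=u p u s p u v $  — match u
step 7: stack=$ v <K> <K>  input=p u s p u v $  — expand <K> → p <G> <G> u
step 8: stack=$ v <K> u <G> <G> p  input=p u s p u v $  — match p
step 9: stack=$ v <K> u <G> <G>  input=u s p u v $  — expand <G> → λ
step 10: stack=$ v <K> u <G>  input=u s p u v $  — expand <G> → λ
step 11: stack=$ v <K> u  input=u s p u v $  — match u
step 12: stack=$ v <K>  input=s p u v $  — expand <K> → s p u
step 13: stack=$ v u p s  input=s p u v $  — match s
step 14: stack=$ v u p  input=p u v $  — match p
Stack after step 14: $ v u (top = u).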